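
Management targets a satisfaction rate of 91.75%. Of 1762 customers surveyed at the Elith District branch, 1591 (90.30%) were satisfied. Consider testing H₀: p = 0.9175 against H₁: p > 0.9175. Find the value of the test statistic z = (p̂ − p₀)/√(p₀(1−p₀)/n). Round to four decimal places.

p̂ = 1591/1762 = 0.9029512.
Under H₀, SE = √(0.9175·0.0825/1762) = √(4.2959e-05) = 0.0065543.
z = (0.9029512 − 0.9175)/0.0065543 = -0.0145488/0.0065543 = -2.2197.
p-value = P(Z > -2.220) ≈ 0.9868.

z = -2.2197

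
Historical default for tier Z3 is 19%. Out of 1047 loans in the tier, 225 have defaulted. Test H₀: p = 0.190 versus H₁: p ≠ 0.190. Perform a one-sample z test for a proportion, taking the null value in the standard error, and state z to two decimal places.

z = 2.05

p̂ = 225/1047 ≈ 0.21490.
Under H₀, SE = √(0.19·0.81/1047) = √(0.000146991) = 0.01212.
z = (0.21490 − 0.19)/0.01212 = 0.02490/0.01212 = 2.05.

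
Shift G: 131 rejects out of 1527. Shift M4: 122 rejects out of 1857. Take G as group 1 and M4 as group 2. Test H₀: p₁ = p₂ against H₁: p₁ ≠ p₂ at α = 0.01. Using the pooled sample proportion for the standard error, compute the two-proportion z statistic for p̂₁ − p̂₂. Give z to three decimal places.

p̂₁ = 131/1527 = 0.085789, p̂₂ = 122/1857 = 0.065697.
Pooled p̂ = (131+122)/(1527+1857) = 253/3384 = 0.074764.
SE = √(p̂(1−p̂)(1/n₁+1/n₂)) = √(0.074764·0.925236·0.00119338) = √(8.2551e-05) = 0.009086.
z = (0.085789 − 0.065697)/0.009086 = 0.020092/0.009086 = 2.211.
p-value = 2·P(Z > 2.211) ≈ 0.0270. With α = 0.01, fail to reject H₀.

z = 2.211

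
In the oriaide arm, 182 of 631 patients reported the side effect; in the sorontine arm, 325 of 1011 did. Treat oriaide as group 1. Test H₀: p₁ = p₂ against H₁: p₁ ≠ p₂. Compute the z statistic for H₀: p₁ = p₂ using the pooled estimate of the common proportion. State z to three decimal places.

z = -1.409

p̂₁ = 182/631 ≈ 0.28843, p̂₂ = 325/1011 ≈ 0.32146.
Pooled p̂ = (182+325)/(631+1011) = 507/1642 = 0.30877.
SE = √(0.213431 × 0.00257391) = 0.02344.
z = (0.28843 − 0.32146)/0.02344 = -0.03303/0.02344 = -1.409.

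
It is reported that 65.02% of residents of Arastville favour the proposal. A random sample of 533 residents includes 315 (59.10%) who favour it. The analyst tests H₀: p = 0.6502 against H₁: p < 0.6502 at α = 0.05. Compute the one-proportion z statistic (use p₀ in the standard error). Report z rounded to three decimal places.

p̂ = 315/533 ≈ 0.59099.
Under H₀, SE = √(0.6502·0.3498/533) = √(0.000426717) = 0.02066.
z = (0.59099 − 0.6502)/0.02066 = -0.05921/0.02066 = -2.866.
p-value = P(Z < -2.866) ≈ 0.0021; since p < α = 0.05, reject H₀.

z = -2.866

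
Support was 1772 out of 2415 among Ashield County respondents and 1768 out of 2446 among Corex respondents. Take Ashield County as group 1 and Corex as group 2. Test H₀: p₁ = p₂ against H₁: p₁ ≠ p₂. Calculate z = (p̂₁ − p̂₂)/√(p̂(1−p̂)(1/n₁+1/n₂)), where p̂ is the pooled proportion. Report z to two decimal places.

z = 0.86

p̂₁ = 1772/2415 ≈ 0.73375, p̂₂ = 1768/2446 ≈ 0.72281.
Pooled p̂ = (1772+1768)/(2415+2446) = 3540/4861 = 0.72825.
SE = √(0.197904 × 0.000822909) = 0.01276.
z = (0.73375 − 0.72281)/0.01276 = 0.01094/0.01276 = 0.86.
Two-sided p-value ≈ 2·Φ(−0.857) = 0.3915.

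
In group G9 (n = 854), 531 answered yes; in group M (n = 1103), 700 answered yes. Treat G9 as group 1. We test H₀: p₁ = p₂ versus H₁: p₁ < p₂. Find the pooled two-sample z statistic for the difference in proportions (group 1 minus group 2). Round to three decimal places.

z = -0.584

p̂₁ = 531/854 = 0.62178, p̂₂ = 700/1103 = 0.63463.
Pooled p̂ = (531+700)/(854+1103) = 1231/1957 = 0.62902.
SE = √(p̂(1−p̂)(1/n₁+1/n₂)) = √(0.62902·0.37098·0.00207758) = √(0.000484809) = 0.02202.
z = (0.62178 − 0.63463)/0.02202 = -0.01285/0.02202 = -0.584.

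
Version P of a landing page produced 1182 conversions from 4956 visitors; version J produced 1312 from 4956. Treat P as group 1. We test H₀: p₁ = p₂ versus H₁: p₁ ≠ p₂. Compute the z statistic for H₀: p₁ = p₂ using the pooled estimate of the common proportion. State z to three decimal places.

p̂₁ = 1182/4956 ≈ 0.238499, p̂₂ = 1312/4956 ≈ 0.264730.
Pooled p̂ = (1182+1312)/(4956+4956) = 2494/9912 = 0.251614.
SE = √(p̂(1−p̂)(1/n₁+1/n₂)) = √(0.251614·0.748386·0.000403551) = √(7.59905e-05) = 0.008717.
z = (0.238499 − 0.264730)/0.008717 = -0.026231/0.008717 = -3.009.

z = -3.009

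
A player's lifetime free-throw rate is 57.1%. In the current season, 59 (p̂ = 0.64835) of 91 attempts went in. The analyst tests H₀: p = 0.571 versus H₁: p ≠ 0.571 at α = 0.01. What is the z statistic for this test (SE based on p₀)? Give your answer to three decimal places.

z = 1.491

p̂ = 59/91 ≈ 0.64835.
SE = √(p₀(1−p₀)/n) = √(0.24496/91) = 0.05188.
z = (0.64835 − 0.571)/0.05188 = 0.07735/0.05188 = 1.491.
Two-sided p-value ≈ 2·Φ(−1.491) = 0.1360. With α = 0.01, fail to reject H₀.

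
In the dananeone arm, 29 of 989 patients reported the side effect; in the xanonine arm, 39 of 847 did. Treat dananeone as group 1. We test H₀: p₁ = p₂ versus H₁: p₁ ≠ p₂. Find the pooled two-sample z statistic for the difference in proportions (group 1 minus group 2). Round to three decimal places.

z = -1.891

p̂₁ = 29/989 ≈ 0.02932, p̂₂ = 39/847 ≈ 0.04604.
Pooled p̂ = (29+39)/(989+847) = 68/1836 = 0.03704.
SE = √(p̂(1−p̂)(1/n₁+1/n₂)) = √(0.03704·0.96296·0.00219176) = √(7.81698e-05) = 0.00884.
z = (0.02932 − 0.04604)/0.00884 = -0.01672/0.00884 = -1.891.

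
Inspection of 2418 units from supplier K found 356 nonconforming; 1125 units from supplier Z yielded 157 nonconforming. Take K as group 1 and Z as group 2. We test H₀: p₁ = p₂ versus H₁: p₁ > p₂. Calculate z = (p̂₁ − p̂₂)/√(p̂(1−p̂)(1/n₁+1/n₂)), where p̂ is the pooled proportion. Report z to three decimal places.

p̂₁ = 356/2418 = 0.14723, p̂₂ = 157/1125 = 0.13956.
Pooled p̂ = (356+157)/(2418+1125) = 513/3543 = 0.14479.
SE = √(p̂(1−p̂)(1/n₁+1/n₂)) = √(0.14479·0.85521·0.00130245) = √(0.00016128) = 0.01270.
z = (0.14723 − 0.13956)/0.01270 = 0.00767/0.01270 = 0.604.

z = 0.604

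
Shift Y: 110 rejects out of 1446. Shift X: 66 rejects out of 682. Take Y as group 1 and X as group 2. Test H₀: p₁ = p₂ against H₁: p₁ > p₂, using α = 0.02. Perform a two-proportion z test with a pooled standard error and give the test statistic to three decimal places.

p̂₁ = 110/1446 = 0.07607, p̂₂ = 66/682 = 0.09677.
Pooled p̂ = (110+66)/(1446+682) = 176/2128 = 0.08271.
SE = √(p̂(1−p̂)(1/n₁+1/n₂)) = √(0.08271·0.91729·0.00215784) = √(0.000163707) = 0.01279.
z = (0.07607 − 0.09677)/0.01279 = -0.02070/0.01279 = -1.618.
p-value = P(Z > -1.618) ≈ 0.9472; since p > α = 0.02, fail to reject H₀.

z = -1.618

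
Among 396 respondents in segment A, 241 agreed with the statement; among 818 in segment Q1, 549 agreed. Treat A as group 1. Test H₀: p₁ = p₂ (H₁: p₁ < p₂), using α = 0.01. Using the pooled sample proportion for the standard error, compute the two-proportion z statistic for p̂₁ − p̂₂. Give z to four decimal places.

z = -2.1437

p̂₁ = 241/396 = 0.608586, p̂₂ = 549/818 = 0.671149.
Pooled p̂ = (241+549)/(396+818) = 790/1214 = 0.650741.
SE = √(p̂(1−p̂)(1/n₁+1/n₂)) = √(0.650741·0.349259·0.00374775) = √(0.000851777) = 0.029185.
z = (0.608586 − 0.671149)/0.029185 = -0.062563/0.029185 = -2.1437.
p-value = P(Z < -2.144) ≈ 0.0160, so at α = 0.01 we fail to reject H₀.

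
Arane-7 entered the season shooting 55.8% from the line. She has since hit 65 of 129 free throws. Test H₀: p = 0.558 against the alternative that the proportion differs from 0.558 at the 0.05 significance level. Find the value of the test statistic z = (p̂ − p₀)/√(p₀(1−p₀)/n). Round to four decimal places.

z = -1.2378

p̂ = 65/129 ≈ 0.503876.
SE = √(p₀(1−p₀)/n) = √(0.24664/129) = 0.043725.
z = (0.503876 − 0.558)/0.043725 = -0.054124/0.043725 = -1.2378.
Two-sided p-value ≈ 2·Φ(−1.238) = 0.2158. With α = 0.05, fail to reject H₀.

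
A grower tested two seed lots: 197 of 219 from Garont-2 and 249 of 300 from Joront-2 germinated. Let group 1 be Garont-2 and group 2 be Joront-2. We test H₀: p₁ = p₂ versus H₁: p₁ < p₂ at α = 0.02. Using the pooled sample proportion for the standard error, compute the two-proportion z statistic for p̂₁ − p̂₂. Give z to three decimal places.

z = 2.251

p̂₁ = 197/219 ≈ 0.899543, p̂₂ = 249/300 ≈ 0.830000.
Pooled p̂ = (197+249)/(219+300) = 446/519 = 0.859345.
SE = √(p̂(1−p̂)(1/n₁+1/n₂)) = √(0.859345·0.140655·0.00789954) = √(0.000954828) = 0.030900.
z = (0.899543 − 0.830000)/0.030900 = 0.069543/0.030900 = 2.251.
p-value = P(Z < 2.251) ≈ 0.9878; since p > α = 0.02, fail to reject H₀.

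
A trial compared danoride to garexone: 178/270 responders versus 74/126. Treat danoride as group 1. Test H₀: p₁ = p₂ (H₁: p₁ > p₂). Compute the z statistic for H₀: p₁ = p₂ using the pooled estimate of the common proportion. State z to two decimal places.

z = 1.39

p̂₁ = 178/270 = 0.6593, p̂₂ = 74/126 = 0.5873.
Pooled p̂ = (178+74)/(270+126) = 252/396 = 0.6364.
SE = √(0.231405 × 0.0116402) = 0.0519.
z = (0.6593 − 0.5873)/0.0519 = 0.0720/0.0519 = 1.39.
p-value = P(Z > 1.386) ≈ 0.0828.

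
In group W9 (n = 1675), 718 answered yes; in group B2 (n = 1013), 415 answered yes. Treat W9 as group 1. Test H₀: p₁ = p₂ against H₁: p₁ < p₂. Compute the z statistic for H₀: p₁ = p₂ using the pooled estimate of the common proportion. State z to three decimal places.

p̂₁ = 718/1675 = 0.42866, p̂₂ = 415/1013 = 0.40967.
Pooled p̂ = (718+415)/(1675+1013) = 1133/2688 = 0.42150.
SE = √(p̂(1−p̂)(1/n₁+1/n₂)) = √(0.42150·0.57850·0.00158418) = √(0.000386284) = 0.01965.
z = (0.42866 − 0.40967)/0.01965 = 0.01899/0.01965 = 0.966.

z = 0.966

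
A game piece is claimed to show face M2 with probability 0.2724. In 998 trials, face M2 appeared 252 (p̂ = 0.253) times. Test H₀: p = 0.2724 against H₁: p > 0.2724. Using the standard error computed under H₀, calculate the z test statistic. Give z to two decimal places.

z = -1.41

p̂ = 252/998 ≈ 0.2525.
Under H₀, SE = √(0.2724·0.7276/998) = √(0.000198595) = 0.0141.
z = (0.2525 − 0.2724)/0.0141 = -0.0199/0.0141 = -1.41.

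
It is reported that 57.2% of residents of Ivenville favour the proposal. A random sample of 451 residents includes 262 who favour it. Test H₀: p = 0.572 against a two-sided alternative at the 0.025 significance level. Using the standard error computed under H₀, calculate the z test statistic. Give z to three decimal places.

p̂ = 262/451 = 0.58093.
Standard error under H₀: √(0.572×0.428/451) = 0.02330.
z = (0.58093 − 0.572)/0.02330 = 0.00893/0.02330 = 0.383.
p-value = 2·P(Z > 0.383) ≈ 0.7015, so at α = 0.025 we fail to reject H₀.

z = 0.383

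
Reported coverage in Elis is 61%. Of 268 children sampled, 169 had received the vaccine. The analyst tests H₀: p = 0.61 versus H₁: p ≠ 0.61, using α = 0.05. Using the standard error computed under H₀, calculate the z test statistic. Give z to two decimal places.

p̂ = 169/268 = 0.6306.
SE = √(p₀(1−p₀)/n) = √(0.2379/268) = 0.0298.
z = (0.6306 − 0.61)/0.0298 = 0.0206/0.0298 = 0.69.
p-value = 2·P(Z > 0.691) ≈ 0.4894. With α = 0.05, fail to reject H₀.

z = 0.69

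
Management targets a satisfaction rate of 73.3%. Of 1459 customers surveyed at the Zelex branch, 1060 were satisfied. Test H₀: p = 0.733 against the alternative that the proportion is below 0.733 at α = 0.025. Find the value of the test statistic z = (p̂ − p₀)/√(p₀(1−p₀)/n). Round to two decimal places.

p̂ = 1060/1459 ≈ 0.7265.
SE = √(p₀(1−p₀)/n) = √(0.19571/1459) = 0.0116.
z = (0.7265 − 0.733)/0.0116 = -0.0065/0.0116 = -0.56.
p-value = P(Z < -0.559) ≈ 0.2881, so at α = 0.025 we fail to reject H₀.

z = -0.56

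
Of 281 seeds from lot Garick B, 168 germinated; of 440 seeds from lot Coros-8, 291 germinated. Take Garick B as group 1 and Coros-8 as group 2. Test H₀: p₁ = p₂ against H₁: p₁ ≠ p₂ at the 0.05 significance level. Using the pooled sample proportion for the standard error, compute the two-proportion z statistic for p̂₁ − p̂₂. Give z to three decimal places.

p̂₁ = 168/281 ≈ 0.59786, p̂₂ = 291/440 ≈ 0.66136.
Pooled p̂ = (168+291)/(281+440) = 459/721 = 0.63662.
SE = √(0.231336 × 0.00583145) = 0.03673.
z = (0.59786 − 0.66136)/0.03673 = -0.06350/0.03673 = -1.729.
p-value = 2·P(Z > 1.729) ≈ 0.0838. With α = 0.05, fail to reject H₀.

z = -1.729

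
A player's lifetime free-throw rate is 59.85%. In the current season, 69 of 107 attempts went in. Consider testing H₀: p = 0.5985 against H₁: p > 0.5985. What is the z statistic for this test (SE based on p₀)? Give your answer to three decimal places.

p̂ = 69/107 ≈ 0.64486.
Standard error under H₀: √(0.5985×0.4015/107) = 0.04739.
z = (0.64486 − 0.5985)/0.04739 = 0.04636/0.04739 = 0.978.

z = 0.978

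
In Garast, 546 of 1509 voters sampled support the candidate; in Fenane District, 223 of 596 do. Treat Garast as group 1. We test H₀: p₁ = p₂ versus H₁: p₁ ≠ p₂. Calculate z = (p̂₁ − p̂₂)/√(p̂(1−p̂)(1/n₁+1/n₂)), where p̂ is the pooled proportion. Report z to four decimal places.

p̂₁ = 546/1509 = 0.361829, p̂₂ = 223/596 = 0.374161.
Pooled p̂ = (546+223)/(1509+596) = 769/2105 = 0.365321.
SE = √(p̂(1−p̂)(1/n₁+1/n₂)) = √(0.365321·0.634679·0.00234054) = √(0.000542682) = 0.023296.
z = (0.361829 − 0.374161)/0.023296 = -0.012332/0.023296 = -0.5294.
Two-sided p-value ≈ 2·Φ(−0.529) = 0.5965.

z = -0.5294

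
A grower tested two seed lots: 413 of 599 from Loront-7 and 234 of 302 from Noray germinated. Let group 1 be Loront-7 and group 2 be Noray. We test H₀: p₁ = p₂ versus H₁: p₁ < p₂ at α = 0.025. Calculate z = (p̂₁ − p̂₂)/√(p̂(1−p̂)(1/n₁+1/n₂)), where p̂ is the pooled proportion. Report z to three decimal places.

z = -2.688

p̂₁ = 413/599 = 0.68948, p̂₂ = 234/302 = 0.77483.
Pooled p̂ = (413+234)/(599+302) = 647/901 = 0.71809.
SE = √(0.202436 × 0.00498071) = 0.03175.
z = (0.68948 − 0.77483)/0.03175 = -0.08535/0.03175 = -2.688.
p-value = P(Z < -2.688) ≈ 0.0036. With α = 0.025, reject H₀.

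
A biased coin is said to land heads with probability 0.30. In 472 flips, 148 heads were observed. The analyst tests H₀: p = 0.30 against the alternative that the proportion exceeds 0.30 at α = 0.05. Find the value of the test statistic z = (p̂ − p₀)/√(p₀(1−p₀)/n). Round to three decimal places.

p̂ = 148/472 = 0.31356.
Standard error under H₀: √(0.3×0.7/472) = 0.02109.
z = (0.31356 − 0.3)/0.02109 = 0.01356/0.02109 = 0.643.
p-value = P(Z > 0.643) ≈ 0.2602; since p > α = 0.05, fail to reject H₀.

z = 0.643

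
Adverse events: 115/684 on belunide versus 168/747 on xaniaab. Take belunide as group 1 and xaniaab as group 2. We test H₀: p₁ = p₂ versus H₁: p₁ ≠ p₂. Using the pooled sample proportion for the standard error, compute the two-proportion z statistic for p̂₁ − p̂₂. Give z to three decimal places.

z = -2.693

p̂₁ = 115/684 ≈ 0.16813, p̂₂ = 168/747 ≈ 0.22490.
Pooled p̂ = (115+168)/(684+747) = 283/1431 = 0.19776.
SE = √(0.158653 × 0.00280068) = 0.02108.
z = (0.16813 − 0.22490)/0.02108 = -0.05677/0.02108 = -2.693.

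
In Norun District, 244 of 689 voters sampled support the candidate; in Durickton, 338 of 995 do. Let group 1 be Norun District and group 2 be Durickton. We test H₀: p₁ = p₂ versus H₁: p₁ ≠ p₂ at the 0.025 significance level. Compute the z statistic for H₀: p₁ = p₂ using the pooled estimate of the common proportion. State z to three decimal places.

z = 0.613

p̂₁ = 244/689 ≈ 0.35414, p̂₂ = 338/995 ≈ 0.33970.
Pooled p̂ = (244+338)/(689+995) = 582/1684 = 0.34561.
SE = √(0.226162 × 0.0024564) = 0.02357.
z = (0.35414 − 0.33970)/0.02357 = 0.01444/0.02357 = 0.613.
Two-sided p-value ≈ 2·Φ(−0.613) = 0.5402; since p > α = 0.025, fail to reject H₀.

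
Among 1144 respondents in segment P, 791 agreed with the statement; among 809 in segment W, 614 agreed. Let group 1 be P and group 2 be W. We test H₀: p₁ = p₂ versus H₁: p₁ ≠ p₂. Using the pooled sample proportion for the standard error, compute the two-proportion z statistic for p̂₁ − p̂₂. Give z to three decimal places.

p̂₁ = 791/1144 ≈ 0.69143, p̂₂ = 614/809 ≈ 0.75896.
Pooled p̂ = (791+614)/(1144+809) = 1405/1953 = 0.71941.
SE = √(0.201861 × 0.00211022) = 0.02064.
z = (0.69143 − 0.75896)/0.02064 = -0.06753/0.02064 = -3.272.
p-value = 2·P(Z > 3.272) ≈ 0.0011.

z = -3.272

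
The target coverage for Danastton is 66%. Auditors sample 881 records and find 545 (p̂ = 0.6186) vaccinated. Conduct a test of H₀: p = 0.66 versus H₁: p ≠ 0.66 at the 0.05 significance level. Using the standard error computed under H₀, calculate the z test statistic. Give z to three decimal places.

z = -2.593

p̂ = 545/881 = 0.61862.
Standard error under H₀: √(0.66×0.34/881) = 0.01596.
z = (0.61862 − 0.66)/0.01596 = -0.04138/0.01596 = -2.593.
Two-sided p-value ≈ 2·Φ(−2.593) = 0.0095, so at α = 0.05 we reject H₀.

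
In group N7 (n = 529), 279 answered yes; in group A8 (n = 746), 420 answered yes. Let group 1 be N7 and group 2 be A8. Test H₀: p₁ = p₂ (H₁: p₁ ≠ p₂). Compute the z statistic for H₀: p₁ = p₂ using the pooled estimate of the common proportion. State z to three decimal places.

z = -1.258

p̂₁ = 279/529 ≈ 0.52741, p̂₂ = 420/746 ≈ 0.56300.
Pooled p̂ = (279+420)/(529+746) = 699/1275 = 0.54824.
SE = √(p̂(1−p̂)(1/n₁+1/n₂)) = √(0.54824·0.45176·0.00323084) = √(0.000800193) = 0.02829.
z = (0.52741 − 0.56300)/0.02829 = -0.03559/0.02829 = -1.258.
p-value = 2·P(Z > 1.258) ≈ 0.2083.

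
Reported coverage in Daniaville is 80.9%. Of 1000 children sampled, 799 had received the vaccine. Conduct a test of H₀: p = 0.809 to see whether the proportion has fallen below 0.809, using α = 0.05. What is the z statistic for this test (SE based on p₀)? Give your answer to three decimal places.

z = -0.804

p̂ = 799/1000 ≈ 0.799000.
Standard error under H₀: √(0.809×0.191/1000) = 0.012431.
z = (0.799000 − 0.809)/0.012431 = -0.010000/0.012431 = -0.804.
p-value = P(Z < -0.804) ≈ 0.2106; since p > α = 0.05, fail to reject H₀.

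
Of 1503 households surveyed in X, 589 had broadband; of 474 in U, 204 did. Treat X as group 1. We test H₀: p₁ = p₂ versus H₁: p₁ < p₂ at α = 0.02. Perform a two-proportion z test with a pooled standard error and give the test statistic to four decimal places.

p̂₁ = 589/1503 ≈ 0.391883, p̂₂ = 204/474 ≈ 0.430380.
Pooled p̂ = (589+204)/(1503+474) = 793/1977 = 0.401113.
SE = √(0.240221 × 0.00277504) = 0.025819.
z = (0.391883 − 0.430380)/0.025819 = -0.038497/0.025819 = -1.4910.
p-value = P(Z < -1.491) ≈ 0.0680, so at α = 0.02 we fail to reject H₀.

z = -1.4910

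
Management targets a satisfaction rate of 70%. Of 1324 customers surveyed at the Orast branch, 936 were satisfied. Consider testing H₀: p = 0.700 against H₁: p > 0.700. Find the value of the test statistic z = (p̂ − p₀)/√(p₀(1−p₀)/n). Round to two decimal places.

z = 0.55

p̂ = 936/1324 ≈ 0.7069.
SE = √(p₀(1−p₀)/n) = √(0.21/1324) = 0.0126.
z = (0.7069 − 0.7)/0.0126 = 0.0069/0.0126 = 0.55.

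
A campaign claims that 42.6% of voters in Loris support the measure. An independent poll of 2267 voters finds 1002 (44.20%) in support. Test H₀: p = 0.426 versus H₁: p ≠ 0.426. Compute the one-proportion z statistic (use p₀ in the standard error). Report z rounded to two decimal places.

p̂ = 1002/2267 = 0.4420.
Standard error under H₀: √(0.426×0.574/2267) = 0.0104.
z = (0.4420 − 0.426)/0.0104 = 0.0160/0.0104 = 1.54.
p-value = 2·P(Z > 1.540) ≈ 0.1236.

z = 1.54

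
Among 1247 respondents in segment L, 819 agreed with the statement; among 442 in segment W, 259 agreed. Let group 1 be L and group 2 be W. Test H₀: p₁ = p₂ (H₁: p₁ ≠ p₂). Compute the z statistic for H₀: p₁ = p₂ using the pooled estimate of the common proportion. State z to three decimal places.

z = 2.662

p̂₁ = 819/1247 = 0.65678, p̂₂ = 259/442 = 0.58597.
Pooled p̂ = (819+259)/(1247+442) = 1078/1689 = 0.63825.
SE = √(p̂(1−p̂)(1/n₁+1/n₂)) = √(0.63825·0.36175·0.00306437) = √(0.000707525) = 0.02660.
z = (0.65678 − 0.58597)/0.02660 = 0.07081/0.02660 = 2.662.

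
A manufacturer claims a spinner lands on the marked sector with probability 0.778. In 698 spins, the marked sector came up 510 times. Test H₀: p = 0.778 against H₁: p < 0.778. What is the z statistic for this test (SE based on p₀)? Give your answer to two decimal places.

p̂ = 510/698 = 0.7307.
SE = √(p₀(1−p₀)/n) = √(0.17272/698) = 0.0157.
z = (0.7307 − 0.778)/0.0157 = -0.0473/0.0157 = -3.01.
p-value = P(Z < -3.010) ≈ 0.0013.

z = -3.01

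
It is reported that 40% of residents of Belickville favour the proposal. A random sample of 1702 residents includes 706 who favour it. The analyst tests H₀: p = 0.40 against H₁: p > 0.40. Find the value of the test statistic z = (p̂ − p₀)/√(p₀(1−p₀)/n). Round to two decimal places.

p̂ = 706/1702 = 0.41481.
Under H₀, SE = √(0.4·0.6/1702) = √(0.000141011) = 0.01187.
z = (0.41481 − 0.4)/0.01187 = 0.01481/0.01187 = 1.25.

z = 1.25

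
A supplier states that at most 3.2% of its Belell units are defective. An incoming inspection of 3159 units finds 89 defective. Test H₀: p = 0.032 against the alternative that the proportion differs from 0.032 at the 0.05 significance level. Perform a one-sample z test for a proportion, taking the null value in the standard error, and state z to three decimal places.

z = -1.222

p̂ = 89/3159 ≈ 0.028173.
Under H₀, SE = √(0.032·0.968/3159) = √(9.80563e-06) = 0.003131.
z = (0.028173 − 0.032)/0.003131 = -0.003827/0.003131 = -1.222.
p-value = 2·P(Z > 1.222) ≈ 0.2217; since p > α = 0.05, fail to reject H₀.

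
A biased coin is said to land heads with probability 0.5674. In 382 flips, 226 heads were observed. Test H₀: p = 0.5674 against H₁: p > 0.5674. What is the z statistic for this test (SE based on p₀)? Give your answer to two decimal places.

z = 0.96

p̂ = 226/382 = 0.5916.
Standard error under H₀: √(0.5674×0.4326/382) = 0.0253.
z = (0.5916 − 0.5674)/0.0253 = 0.0242/0.0253 = 0.96.
p-value = P(Z > 0.956) ≈ 0.1696.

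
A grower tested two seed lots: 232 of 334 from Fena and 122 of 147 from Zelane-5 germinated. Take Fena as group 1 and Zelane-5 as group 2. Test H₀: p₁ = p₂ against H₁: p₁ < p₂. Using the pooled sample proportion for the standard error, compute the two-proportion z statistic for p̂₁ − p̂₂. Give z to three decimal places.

z = -3.101

p̂₁ = 232/334 ≈ 0.694611, p̂₂ = 122/147 ≈ 0.829932.
Pooled p̂ = (232+122)/(334+147) = 354/481 = 0.735967.
SE = √(p̂(1−p̂)(1/n₁+1/n₂)) = √(0.735967·0.264033·0.00979673) = √(0.0019037) = 0.043631.
z = (0.694611 − 0.829932)/0.043631 = -0.135321/0.043631 = -3.101.
p-value = P(Z < -3.101) ≈ 0.0010.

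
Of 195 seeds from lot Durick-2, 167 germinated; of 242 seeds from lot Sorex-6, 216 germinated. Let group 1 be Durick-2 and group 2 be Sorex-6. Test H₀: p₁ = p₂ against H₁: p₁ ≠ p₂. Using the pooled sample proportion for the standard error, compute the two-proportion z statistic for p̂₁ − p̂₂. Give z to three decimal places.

z = -1.142

p̂₁ = 167/195 ≈ 0.856410, p̂₂ = 216/242 ≈ 0.892562.
Pooled p̂ = (167+216)/(195+242) = 383/437 = 0.876430.
SE = √(0.1083 × 0.00926044) = 0.031669.
z = (0.856410 − 0.892562)/0.031669 = -0.036152/0.031669 = -1.142.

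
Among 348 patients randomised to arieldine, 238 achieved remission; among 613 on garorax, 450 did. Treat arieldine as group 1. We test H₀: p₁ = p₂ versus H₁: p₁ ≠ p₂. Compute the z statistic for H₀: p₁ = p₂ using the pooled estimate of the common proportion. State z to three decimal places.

p̂₁ = 238/348 = 0.68391, p̂₂ = 450/613 = 0.73409.
Pooled p̂ = (238+450)/(348+613) = 688/961 = 0.71592.
SE = √(p̂(1−p̂)(1/n₁+1/n₂)) = √(0.71592·0.28408·0.00450488) = √(0.000916195) = 0.03027.
z = (0.68391 − 0.73409)/0.03027 = -0.05018/0.03027 = -1.658.
Two-sided p-value ≈ 2·Φ(−1.658) = 0.0973.

z = -1.658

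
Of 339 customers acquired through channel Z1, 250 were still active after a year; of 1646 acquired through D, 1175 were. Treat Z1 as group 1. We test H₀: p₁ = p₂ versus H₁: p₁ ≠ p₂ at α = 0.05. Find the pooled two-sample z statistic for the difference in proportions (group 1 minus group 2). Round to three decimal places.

z = 0.880

p̂₁ = 250/339 = 0.73746, p̂₂ = 1175/1646 = 0.71385.
Pooled p̂ = (250+1175)/(339+1646) = 1425/1985 = 0.71788.
SE = √(0.202527 × 0.00355739) = 0.02684.
z = (0.73746 − 0.71385)/0.02684 = 0.02361/0.02684 = 0.880.
p-value = 2·P(Z > 0.880) ≈ 0.3790. With α = 0.05, fail to reject H₀.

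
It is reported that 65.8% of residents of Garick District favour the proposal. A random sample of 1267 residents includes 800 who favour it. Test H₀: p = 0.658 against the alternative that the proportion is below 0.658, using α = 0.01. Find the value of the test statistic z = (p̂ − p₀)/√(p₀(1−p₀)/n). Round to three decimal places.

p̂ = 800/1267 ≈ 0.63141.
Standard error under H₀: √(0.658×0.342/1267) = 0.01333.
z = (0.63141 − 0.658)/0.01333 = -0.02659/0.01333 = -1.995.
p-value = P(Z < -1.995) ≈ 0.0230; since p > α = 0.01, fail to reject H₀.

z = -1.995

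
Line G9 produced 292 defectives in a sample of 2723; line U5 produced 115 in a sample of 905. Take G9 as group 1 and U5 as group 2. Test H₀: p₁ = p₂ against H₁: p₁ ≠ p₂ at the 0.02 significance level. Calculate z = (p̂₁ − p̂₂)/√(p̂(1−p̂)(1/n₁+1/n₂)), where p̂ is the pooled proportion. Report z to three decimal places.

z = -1.638

p̂₁ = 292/2723 = 0.10723, p̂₂ = 115/905 = 0.12707.
Pooled p̂ = (292+115)/(2723+905) = 407/3628 = 0.11218.
SE = √(0.099598 × 0.00147221) = 0.01211.
z = (0.10723 − 0.12707)/0.01211 = -0.01984/0.01211 = -1.638.
Two-sided p-value ≈ 2·Φ(−1.638) = 0.1014. With α = 0.02, fail to reject H₀.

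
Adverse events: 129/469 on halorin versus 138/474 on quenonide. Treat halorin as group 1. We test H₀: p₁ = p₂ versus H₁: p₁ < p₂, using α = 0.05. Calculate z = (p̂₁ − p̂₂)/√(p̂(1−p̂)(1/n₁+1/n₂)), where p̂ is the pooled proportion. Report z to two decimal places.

z = -0.55

p̂₁ = 129/469 = 0.2751, p̂₂ = 138/474 = 0.2911.
Pooled p̂ = (129+138)/(469+474) = 267/943 = 0.2831.
SE = √(p̂(1−p̂)(1/n₁+1/n₂)) = √(0.2831·0.7169·0.0042419) = √(0.000860984) = 0.0293.
z = (0.2751 − 0.2911)/0.0293 = -0.0160/0.0293 = -0.55.
p-value = P(Z < -0.548) ≈ 0.2918; since p > α = 0.05, fail to reject H₀.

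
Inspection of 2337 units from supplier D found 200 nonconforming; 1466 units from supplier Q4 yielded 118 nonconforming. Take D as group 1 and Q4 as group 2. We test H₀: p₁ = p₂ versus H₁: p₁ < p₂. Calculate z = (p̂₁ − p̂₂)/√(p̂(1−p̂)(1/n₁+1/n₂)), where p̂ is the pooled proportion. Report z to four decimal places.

z = 0.5518

p̂₁ = 200/2337 = 0.085580, p̂₂ = 118/1466 = 0.080491.
Pooled p̂ = (200+118)/(2337+1466) = 318/3803 = 0.083618.
SE = √(0.0766262 × 0.00111003) = 0.009223.
z = (0.085580 − 0.080491)/0.009223 = 0.005089/0.009223 = 0.5518.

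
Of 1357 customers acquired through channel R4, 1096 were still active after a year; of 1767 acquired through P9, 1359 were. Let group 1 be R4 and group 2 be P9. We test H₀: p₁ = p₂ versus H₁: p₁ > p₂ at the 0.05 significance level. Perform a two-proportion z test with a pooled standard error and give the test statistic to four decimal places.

p̂₁ = 1096/1357 = 0.807664, p̂₂ = 1359/1767 = 0.769100.
Pooled p̂ = (1096+1359)/(1357+1767) = 2455/3124 = 0.785851.
SE = √(p̂(1−p̂)(1/n₁+1/n₂)) = √(0.785851·0.214149·0.00130285) = √(0.000219255) = 0.014807.
z = (0.807664 − 0.769100)/0.014807 = 0.038564/0.014807 = 2.6044.
p-value = P(Z > 2.604) ≈ 0.0046; since p < α = 0.05, reject H₀.

z = 2.6044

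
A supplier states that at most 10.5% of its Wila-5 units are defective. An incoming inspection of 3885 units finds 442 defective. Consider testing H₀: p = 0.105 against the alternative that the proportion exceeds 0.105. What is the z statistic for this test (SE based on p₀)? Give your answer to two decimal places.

p̂ = 442/3885 ≈ 0.11377.
SE = √(p₀(1−p₀)/n) = √(0.093975/3885) = 0.00492.
z = (0.11377 − 0.105)/0.00492 = 0.00877/0.00492 = 1.78.

z = 1.78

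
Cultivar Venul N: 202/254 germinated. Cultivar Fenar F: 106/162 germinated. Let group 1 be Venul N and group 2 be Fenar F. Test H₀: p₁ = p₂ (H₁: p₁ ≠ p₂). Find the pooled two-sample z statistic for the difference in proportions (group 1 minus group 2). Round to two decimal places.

p̂₁ = 202/254 = 0.7953, p̂₂ = 106/162 = 0.6543.
Pooled p̂ = (202+106)/(254+162) = 308/416 = 0.7404.
SE = √(0.192215 × 0.0101098) = 0.0441.
z = (0.7953 − 0.6543)/0.0441 = 0.1410/0.0441 = 3.20.

z = 3.20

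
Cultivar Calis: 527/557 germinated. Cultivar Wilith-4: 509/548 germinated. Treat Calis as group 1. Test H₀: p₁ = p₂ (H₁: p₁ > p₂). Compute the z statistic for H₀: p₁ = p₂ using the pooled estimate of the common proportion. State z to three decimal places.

z = 1.189

p̂₁ = 527/557 = 0.94614, p̂₂ = 509/548 = 0.92883.
Pooled p̂ = (527+509)/(557+548) = 1036/1105 = 0.93756.
SE = √(p̂(1−p̂)(1/n₁+1/n₂)) = √(0.93756·0.06244·0.00362015) = √(0.000211939) = 0.01456.
z = (0.94614 − 0.92883)/0.01456 = 0.01731/0.01456 = 1.189.
p-value = P(Z > 1.189) ≈ 0.1172.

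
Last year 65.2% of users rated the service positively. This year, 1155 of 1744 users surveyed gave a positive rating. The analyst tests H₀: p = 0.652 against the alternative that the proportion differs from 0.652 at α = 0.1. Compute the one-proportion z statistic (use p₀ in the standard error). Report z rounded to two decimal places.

z = 0.90

p̂ = 1155/1744 = 0.6623.
SE = √(p₀(1−p₀)/n) = √(0.2269/1744) = 0.0114.
z = (0.6623 − 0.652)/0.0114 = 0.0103/0.0114 = 0.90.
Two-sided p-value ≈ 2·Φ(−0.900) = 0.3679, so at α = 0.1 we fail to reject H₀.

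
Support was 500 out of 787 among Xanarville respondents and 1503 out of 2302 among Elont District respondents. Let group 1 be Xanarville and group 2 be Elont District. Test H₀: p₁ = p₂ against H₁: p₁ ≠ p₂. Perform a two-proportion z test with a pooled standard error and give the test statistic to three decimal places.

p̂₁ = 500/787 = 0.63532, p̂₂ = 1503/2302 = 0.65291.
Pooled p̂ = (500+1503)/(787+2302) = 2003/3089 = 0.64843.
SE = √(0.227969 × 0.00170505) = 0.01972.
z = (0.63532 − 0.65291)/0.01972 = -0.01759/0.01972 = -0.892.
p-value = 2·P(Z > 0.892) ≈ 0.3724.

z = -0.892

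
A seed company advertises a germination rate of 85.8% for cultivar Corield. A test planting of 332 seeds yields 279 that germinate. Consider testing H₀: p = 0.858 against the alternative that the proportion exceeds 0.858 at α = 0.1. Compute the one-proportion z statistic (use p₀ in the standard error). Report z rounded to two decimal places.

z = -0.92

p̂ = 279/332 = 0.8404.
Standard error under H₀: √(0.858×0.142/332) = 0.0192.
z = (0.8404 − 0.858)/0.0192 = -0.0176/0.0192 = -0.92.
p-value = P(Z > -0.921) ≈ 0.8214. With α = 0.1, fail to reject H₀.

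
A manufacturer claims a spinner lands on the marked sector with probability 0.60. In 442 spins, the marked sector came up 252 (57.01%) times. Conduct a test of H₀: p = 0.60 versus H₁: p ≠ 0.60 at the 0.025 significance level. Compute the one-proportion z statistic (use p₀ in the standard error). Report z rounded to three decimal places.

z = -1.282

p̂ = 252/442 = 0.57014.
Under H₀, SE = √(0.6·0.4/442) = √(0.000542986) = 0.02330.
z = (0.57014 − 0.6)/0.02330 = -0.02986/0.02330 = -1.282.
p-value = 2·P(Z > 1.282) ≈ 0.2000. With α = 0.025, fail to reject H₀.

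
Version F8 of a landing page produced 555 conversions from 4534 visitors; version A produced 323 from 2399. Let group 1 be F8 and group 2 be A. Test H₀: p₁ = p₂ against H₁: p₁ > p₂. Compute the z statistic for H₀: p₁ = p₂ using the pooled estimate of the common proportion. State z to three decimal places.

p̂₁ = 555/4534 = 0.122408, p̂₂ = 323/2399 = 0.134639.
Pooled p̂ = (555+323)/(4534+2399) = 878/6933 = 0.126641.
SE = √(p̂(1−p̂)(1/n₁+1/n₂)) = √(0.126641·0.873359·0.000637396) = √(7.04978e-05) = 0.008396.
z = (0.122408 − 0.134639)/0.008396 = -0.012231/0.008396 = -1.457.

z = -1.457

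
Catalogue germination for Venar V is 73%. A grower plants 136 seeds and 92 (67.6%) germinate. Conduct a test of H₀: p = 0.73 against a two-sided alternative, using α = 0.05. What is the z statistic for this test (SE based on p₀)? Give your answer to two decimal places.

z = -1.41

p̂ = 92/136 = 0.67647.
Under H₀, SE = √(0.73·0.27/136) = √(0.00144926) = 0.03807.
z = (0.67647 − 0.73)/0.03807 = -0.05353/0.03807 = -1.41.
p-value = 2·P(Z > 1.406) ≈ 0.1597, so at α = 0.05 we fail to reject H₀.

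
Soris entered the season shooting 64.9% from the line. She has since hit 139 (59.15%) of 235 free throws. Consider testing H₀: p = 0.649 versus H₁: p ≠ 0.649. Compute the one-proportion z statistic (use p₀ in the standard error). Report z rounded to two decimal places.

p̂ = 139/235 = 0.5915.
Standard error under H₀: √(0.649×0.351/235) = 0.0311.
z = (0.5915 − 0.649)/0.0311 = -0.0575/0.0311 = -1.85.
p-value = 2·P(Z > 1.847) ≈ 0.0647.

z = -1.85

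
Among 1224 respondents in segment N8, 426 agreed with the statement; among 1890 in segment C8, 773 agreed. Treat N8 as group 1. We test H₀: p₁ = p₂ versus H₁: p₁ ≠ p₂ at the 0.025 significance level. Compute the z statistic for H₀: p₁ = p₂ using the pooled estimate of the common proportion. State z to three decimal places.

z = -3.414

p̂₁ = 426/1224 ≈ 0.348039, p̂₂ = 773/1890 ≈ 0.408995.
Pooled p̂ = (426+773)/(1224+1890) = 1199/3114 = 0.385035.
SE = √(0.236783 × 0.00134609) = 0.017853.
z = (0.348039 − 0.408995)/0.017853 = -0.060956/0.017853 = -3.414.
Two-sided p-value ≈ 2·Φ(−3.414) = 0.0006; since p < α = 0.025, reject H₀.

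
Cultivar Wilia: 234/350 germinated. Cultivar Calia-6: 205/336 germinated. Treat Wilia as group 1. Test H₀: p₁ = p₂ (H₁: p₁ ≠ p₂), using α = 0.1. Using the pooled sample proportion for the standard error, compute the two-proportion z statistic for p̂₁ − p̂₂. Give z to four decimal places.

p̂₁ = 234/350 ≈ 0.6685714, p̂₂ = 205/336 ≈ 0.6101190.
Pooled p̂ = (234+205)/(350+336) = 439/686 = 0.6399417.
SE = √(0.230416 × 0.00583333) = 0.0366619.
z = (0.6685714 − 0.6101190)/0.0366619 = 0.0584524/0.0366619 = 1.5944.
p-value = 2·P(Z > 1.594) ≈ 0.1109, so at α = 0.1 we fail to reject H₀.

z = 1.5944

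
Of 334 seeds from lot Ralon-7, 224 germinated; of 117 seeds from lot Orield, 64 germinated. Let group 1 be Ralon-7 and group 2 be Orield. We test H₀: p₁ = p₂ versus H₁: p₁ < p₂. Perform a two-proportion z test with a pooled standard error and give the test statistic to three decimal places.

z = 2.396

p̂₁ = 224/334 ≈ 0.67066, p̂₂ = 64/117 ≈ 0.54701.
Pooled p̂ = (224+64)/(334+117) = 288/451 = 0.63858.
SE = √(p̂(1−p̂)(1/n₁+1/n₂)) = √(0.63858·0.36142·0.011541) = √(0.00266361) = 0.05161.
z = (0.67066 − 0.54701)/0.05161 = 0.12365/0.05161 = 2.396.
p-value = P(Z < 2.396) ≈ 0.9917.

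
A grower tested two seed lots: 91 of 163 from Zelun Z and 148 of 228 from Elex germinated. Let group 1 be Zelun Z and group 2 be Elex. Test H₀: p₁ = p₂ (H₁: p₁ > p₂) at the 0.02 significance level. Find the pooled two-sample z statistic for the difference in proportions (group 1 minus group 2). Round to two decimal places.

p̂₁ = 91/163 = 0.5583, p̂₂ = 148/228 = 0.6491.
Pooled p̂ = (91+148)/(163+228) = 239/391 = 0.6113.
SE = √(0.237623 × 0.0105209) = 0.0500.
z = (0.5583 − 0.6491)/0.0500 = -0.0908/0.0500 = -1.82.
p-value = P(Z > -1.817) ≈ 0.9654; since p > α = 0.02, fail to reject H₀.

z = -1.82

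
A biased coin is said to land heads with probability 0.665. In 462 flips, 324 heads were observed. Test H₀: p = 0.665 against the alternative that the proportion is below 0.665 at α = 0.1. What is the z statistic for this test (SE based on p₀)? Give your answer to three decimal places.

z = 1.653

p̂ = 324/462 ≈ 0.70130.
Standard error under H₀: √(0.665×0.335/462) = 0.02196.
z = (0.70130 − 0.665)/0.02196 = 0.03630/0.02196 = 1.653.
p-value = P(Z < 1.653) ≈ 0.9508. With α = 0.1, fail to reject H₀.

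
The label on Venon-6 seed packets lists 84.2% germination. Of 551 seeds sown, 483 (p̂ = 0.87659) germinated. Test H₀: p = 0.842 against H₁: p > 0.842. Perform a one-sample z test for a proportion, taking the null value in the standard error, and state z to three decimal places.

z = 2.226

p̂ = 483/551 = 0.87659.
SE = √(p₀(1−p₀)/n) = √(0.13304/551) = 0.01554.
z = (0.87659 − 0.842)/0.01554 = 0.03459/0.01554 = 2.226.
p-value = P(Z > 2.226) ≈ 0.0130.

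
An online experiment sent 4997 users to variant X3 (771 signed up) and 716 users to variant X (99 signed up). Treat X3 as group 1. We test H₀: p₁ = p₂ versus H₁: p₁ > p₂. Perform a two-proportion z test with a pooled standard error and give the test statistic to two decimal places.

z = 1.12

p̂₁ = 771/4997 ≈ 0.15429, p̂₂ = 99/716 ≈ 0.13827.
Pooled p̂ = (771+99)/(4997+716) = 870/5713 = 0.15228.
SE = √(0.129094 × 0.00159677) = 0.01436.
z = (0.15429 − 0.13827)/0.01436 = 0.01602/0.01436 = 1.12.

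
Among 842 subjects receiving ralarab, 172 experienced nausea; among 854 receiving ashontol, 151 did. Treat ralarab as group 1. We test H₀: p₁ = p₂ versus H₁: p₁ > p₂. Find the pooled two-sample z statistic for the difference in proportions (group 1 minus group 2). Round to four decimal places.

z = 1.4400

p̂₁ = 172/842 = 0.2042755, p̂₂ = 151/854 = 0.1768150.
Pooled p̂ = (172+151)/(842+854) = 323/1696 = 0.1904481.
SE = √(p̂(1−p̂)(1/n₁+1/n₂)) = √(0.1904481·0.8095519·0.00235861) = √(0.000363645) = 0.0190695.
z = (0.2042755 − 0.1768150)/0.0190695 = 0.0274605/0.0190695 = 1.4400.
p-value = P(Z > 1.440) ≈ 0.0749.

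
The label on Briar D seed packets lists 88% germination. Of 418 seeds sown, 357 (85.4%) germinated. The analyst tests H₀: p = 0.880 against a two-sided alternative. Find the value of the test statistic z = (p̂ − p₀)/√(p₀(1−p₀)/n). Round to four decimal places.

z = -1.6316

p̂ = 357/418 = 0.854067.
SE = √(p₀(1−p₀)/n) = √(0.1056/418) = 0.015894.
z = (0.854067 − 0.88)/0.015894 = -0.025933/0.015894 = -1.6316.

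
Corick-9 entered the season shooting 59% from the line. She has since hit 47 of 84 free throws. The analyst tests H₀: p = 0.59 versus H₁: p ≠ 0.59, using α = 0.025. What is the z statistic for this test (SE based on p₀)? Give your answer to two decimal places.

z = -0.57

p̂ = 47/84 ≈ 0.5595.
SE = √(p₀(1−p₀)/n) = √(0.2419/84) = 0.0537.
z = (0.5595 − 0.59)/0.0537 = -0.0305/0.0537 = -0.57.
p-value = 2·P(Z > 0.568) ≈ 0.5701, so at α = 0.025 we fail to reject H₀.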